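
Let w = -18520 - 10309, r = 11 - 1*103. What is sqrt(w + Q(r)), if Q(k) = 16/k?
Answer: I*sqrt(15250633)/23 ≈ 169.79*I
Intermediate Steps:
r = -92 (r = 11 - 103 = -92)
w = -28829
sqrt(w + Q(r)) = sqrt(-28829 + 16/(-92)) = sqrt(-28829 + 16*(-1/92)) = sqrt(-28829 - 4/23) = sqrt(-663071/23) = I*sqrt(15250633)/23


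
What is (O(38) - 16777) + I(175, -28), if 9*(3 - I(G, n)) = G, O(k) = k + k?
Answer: -150457/9 ≈ -16717.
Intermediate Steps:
O(k) = 2*k
I(G, n) = 3 - G/9
(O(38) - 16777) + I(175, -28) = (2*38 - 16777) + (3 - 1/9*175) = (76 - 16777) + (3 - 175/9) = -16701 - 148/9 = -150457/9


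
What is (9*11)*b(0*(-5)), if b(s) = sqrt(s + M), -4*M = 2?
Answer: 99*I*sqrt(2)/2 ≈ 70.004*I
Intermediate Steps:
M = -1/2 (M = -1/4*2 = -1/2 ≈ -0.50000)
b(s) = sqrt(-1/2 + s) (b(s) = sqrt(s - 1/2) = sqrt(-1/2 + s))
(9*11)*b(0*(-5)) = (9*11)*(sqrt(-2 + 4*(0*(-5)))/2) = 99*(sqrt(-2 + 4*0)/2) = 99*(sqrt(-2 + 0)/2) = 99*(sqrt(-2)/2) = 99*((I*sqrt(2))/2) = 99*(I*sqrt(2)/2) = 99*I*sqrt(2)/2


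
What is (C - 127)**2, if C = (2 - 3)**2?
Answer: 15876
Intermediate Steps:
C = 1 (C = (-1)**2 = 1)
(C - 127)**2 = (1 - 127)**2 = (-126)**2 = 15876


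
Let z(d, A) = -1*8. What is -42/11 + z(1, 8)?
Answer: -130/11 ≈ -11.818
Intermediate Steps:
z(d, A) = -8
-42/11 + z(1, 8) = -42/11 - 8 = -130/11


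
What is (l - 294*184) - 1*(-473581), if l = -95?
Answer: 419390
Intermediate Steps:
(l - 294*184) - 1*(-473581) = (-95 - 294*184) - 1*(-473581) = (-95 - 54096) + 473581 = -54191 + 473581 = 419390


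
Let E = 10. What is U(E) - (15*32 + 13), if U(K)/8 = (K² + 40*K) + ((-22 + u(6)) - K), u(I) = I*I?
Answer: 3539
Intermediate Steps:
u(I) = I²
U(K) = 112 + 8*K² + 312*K (U(K) = 8*((K² + 40*K) + ((-22 + 6²) - K)) = 8*((K² + 40*K) + ((-22 + 36) - K)) = 8*((K² + 40*K) + (14 - K)) = 8*(14 + K² + 39*K) = 112 + 8*K² + 312*K)
U(E) - (15*32 + 13) = (112 + 8*10² + 312*10) - (15*32 + 13) = (112 + 8*100 + 3120) - (480 + 13) = (112 + 800 + 3120) - 1*493 = 4032 - 493 = 3539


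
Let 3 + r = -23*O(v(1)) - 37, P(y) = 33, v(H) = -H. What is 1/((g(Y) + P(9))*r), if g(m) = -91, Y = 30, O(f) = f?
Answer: 1/986 ≈ 0.0010142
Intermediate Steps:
r = -17 (r = -3 + (-(-23) - 37) = -3 + (-23*(-1) - 37) = -3 + (23 - 37) = -3 - 14 = -17)
1/((g(Y) + P(9))*r) = 1/((-91 + 33)*(-17)) = -1/17/(-58) = -1/58*(-1/17) = 1/986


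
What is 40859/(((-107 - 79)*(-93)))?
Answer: 40859/17298 ≈ 2.3621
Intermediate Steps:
40859/(((-107 - 79)*(-93))) = 40859/((-186*(-93))) = 40859/17298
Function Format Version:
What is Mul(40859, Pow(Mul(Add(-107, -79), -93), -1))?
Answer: Rational(40859, 17298) ≈ 2.3621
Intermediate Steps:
Mul(40859, Pow(Mul(Add(-107, -79), -93), -1)) = Mul(40859, Pow(Mul(-186, -93), -1)) = Mul(40859, Pow(17298, -1)) = Mul(40859, Rational(1, 17298)) = Rational(40859, 17298)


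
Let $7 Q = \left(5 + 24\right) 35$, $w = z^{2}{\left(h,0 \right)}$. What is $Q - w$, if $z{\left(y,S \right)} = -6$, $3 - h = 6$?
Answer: $109$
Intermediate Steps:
$h = -3$ ($h = 3 - 6 = -3$)
$w = 36$ ($w = \left(-6\right)^{2} = 36$)
$Q = 145$ ($Q = \frac{\left(5 + 24\right) 35}{7} = \frac{29 \cdot 35}{7} = \frac{1}{7} \cdot 1015 = 145$)
$Q - w = 145 - 36 = 109$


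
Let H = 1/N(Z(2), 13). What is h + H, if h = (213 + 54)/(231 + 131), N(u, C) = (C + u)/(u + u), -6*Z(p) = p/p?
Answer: 19835/27874 ≈ 0.71159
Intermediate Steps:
Z(p) = -⅙ (Z(p) = -p/(6*p) = -⅙*1 = -⅙)
N(u, C) = (C + u)/(2*u) (N(u, C) = (C + u)/((2*u)) = (C + u)*(1/(2*u)) = (C + u)/(2*u))
h = 267/362 ≈ 0.73757
H = -2/77 (H = 1/((13 - ⅙)/(2*(-⅙))) = 1/((½)*(-6)*(77/6)) = 1/(-77/2) = -2/77 ≈ -0.025974)
h + H = 267/362 - 2/77 = 19835/27874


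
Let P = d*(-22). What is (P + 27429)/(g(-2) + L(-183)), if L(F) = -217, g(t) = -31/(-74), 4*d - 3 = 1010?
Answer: -1617455/16027 ≈ -100.92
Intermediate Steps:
d = 1013/4 (d = ¾ + (¼)*1010 = ¾ + 505/2 = 1013/4 ≈ 253.25)
g(t) = 31/74 (g(t) = -31*(-1/74) = 31/74)
P = -11143/2 (P = (1013/4)*(-22) = -11143/2 ≈ -5571.5)
(P + 27429)/(g(-2) + L(-183)) = (-11143/2 + 27429)/(31/74 - 217) = 43715/(2*(-16027/74)) = (43715/2)*(-74/16027) = -1617455/16027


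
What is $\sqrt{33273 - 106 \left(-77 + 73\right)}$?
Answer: $\sqrt{33697} \approx 183.57$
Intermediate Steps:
$\sqrt{33273 - 106 \left(-77 + 73\right)} = \sqrt{33273 - -424} = \sqrt{33273 + 424} = \sqrt{33697}$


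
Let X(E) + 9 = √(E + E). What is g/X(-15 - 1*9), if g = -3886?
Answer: 11658/43 + 15544*I*√3/129 ≈ 271.12 + 208.71*I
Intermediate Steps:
X(E) = -9 + √2*√E (X(E) = -9 + √(E + E) = -9 + √(2*E) = -9 + √2*√E)
g/X(-15 - 1*9) = -3886/(-9 + √2*√(-15 - 1*9)) = -3886/(-9 + √2*√(-15 - 9)) = -3886/(-9 + √2*√(-24)) = -3886/(-9 + √2*(2*I*√6)) = -3886/(-9 + 4*I*√3)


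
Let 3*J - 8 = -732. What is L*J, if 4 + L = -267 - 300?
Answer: 413404/3 ≈ 1.3780e+5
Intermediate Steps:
J = -724/3 (J = 8/3 + (⅓)*(-732) = 8/3 - 244 = -724/3 ≈ -241.33)
L = -571 (L = -4 + (-267 - 300) = -4 - 567 = -571)
L*J = -571*(-724/3) = 413404/3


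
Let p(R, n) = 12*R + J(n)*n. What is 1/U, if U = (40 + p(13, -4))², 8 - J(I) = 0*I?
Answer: 1/26896 ≈ 3.7180e-5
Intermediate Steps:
J(I) = 8 (J(I) = 8 - 0*I = 8 - 1*0 = 8 + 0 = 8)
p(R, n) = 8*n + 12*R (p(R, n) = 12*R + 8*n = 8*n + 12*R)
U = 26896 (U = (40 + (8*(-4) + 12*13))² = (40 + (-32 + 156))² = (40 + 124)² = 164² = 26896)
1/U = 1/26896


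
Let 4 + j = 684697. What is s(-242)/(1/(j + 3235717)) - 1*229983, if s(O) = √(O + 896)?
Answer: -229983 + 3920410*√654 ≈ 1.0003e+8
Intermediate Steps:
j = 684693 (j = -4 + 684697 = 684693)
s(O) = √(896 + O)
s(-242)/(1/(j + 3235717)) - 1*229983 = √(896 - 242)/(1/(684693 + 3235717)) - 1*229983 = √654/(1/3920410) - 229983 = √654*3920410 - 229983 = 3920410*√654 - 229983 = -229983 + 3920410*√654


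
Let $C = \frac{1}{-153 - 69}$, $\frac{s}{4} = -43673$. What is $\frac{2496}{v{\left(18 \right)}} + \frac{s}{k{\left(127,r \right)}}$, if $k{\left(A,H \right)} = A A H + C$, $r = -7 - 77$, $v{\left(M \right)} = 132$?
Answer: $\frac{62987505208}{3308509523} \approx 19.038$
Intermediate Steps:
$s = -174692$ ($s = 4 \left(-43673\right) = -174692$)
$r = -84$ ($r = -7 - 77 = -84$)
$C = - \frac{1}{222}$ ($C = \frac{1}{-222} = - \frac{1}{222} \approx -0.0045045$)
$k{\left(A,H \right)} = - \frac{1}{222} + H A^{2}$ ($k{\left(A,H \right)} = A A H - \frac{1}{222} = A^{2} H - \frac{1}{222} = H A^{2} - \frac{1}{222} = - \frac{1}{222} + H A^{2}$)
$\frac{2496}{v{\left(18 \right)}} + \frac{s}{k{\left(127,r \right)}} = \frac{2496}{132} - \frac{174692}{- \frac{1}{222} - 84 \cdot 127^{2}} = 2496 \cdot \frac{1}{132} - \frac{174692}{- \frac{1}{222} - 1354836} = \frac{208}{11} - \frac{174692}{- \frac{1}{222} - 1354836} = \frac{208}{11} - \frac{174692}{- \frac{300773593}{222}} = \frac{208}{11} - - \frac{38781624}{300773593} = \frac{208}{11} + \frac{38781624}{300773593} = \frac{62987505208}{3308509523}$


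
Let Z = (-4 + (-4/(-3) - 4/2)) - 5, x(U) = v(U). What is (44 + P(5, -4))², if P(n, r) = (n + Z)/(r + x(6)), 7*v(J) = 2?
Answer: 3115225/1521 ≈ 2048.1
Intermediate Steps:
v(J) = 2/7 (v(J) = (⅐)*2 = 2/7)
x(U) = 2/7
Z = -29/3 (Z = (-4 + (-4*(-⅓) - 4*½)) - 5 = (-4 + (4/3 - 2)) - 5 = (-4 - ⅔) - 5 = -14/3 - 5 = -29/3 ≈ -9.6667)
P(n, r) = (-29/3 + n)/(2/7 + r) (P(n, r) = (n - 29/3)/(r + 2/7) = (-29/3 + n)/(2/7 + r))
(44 + P(5, -4))² = (44 + 7*(-29 + 3*5)/(3*(2 + 7*(-4))))² = (44 + 7*(-29 + 15)/(3*(2 - 28)))² = (44 + (7/3)*(-14)/(-26))² = (44 + (7/3)*(-1/26)*(-14))² = (44 + 49/39)² = (1765/39)² = 3115225/1521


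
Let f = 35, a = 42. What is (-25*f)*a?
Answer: -36750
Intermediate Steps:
(-25*f)*a = -25*35*42 = -875*42 = -36750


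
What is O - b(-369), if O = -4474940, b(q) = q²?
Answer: -4611101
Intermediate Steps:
O - b(-369) = -4474940 - 1*(-369)² = -4474940 - 1*136161 = -4474940 - 136161 = -4611101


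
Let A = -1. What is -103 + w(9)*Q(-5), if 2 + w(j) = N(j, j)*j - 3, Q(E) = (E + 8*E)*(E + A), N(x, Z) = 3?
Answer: 5837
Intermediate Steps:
Q(E) = 9*E*(-1 + E) (Q(E) = (E + 8*E)*(E - 1) = (9*E)*(-1 + E) = 9*E*(-1 + E))
w(j) = -5 + 3*j (w(j) = -2 + (3*j - 3) = -2 + (-3 + 3*j) = -5 + 3*j)
-103 + w(9)*Q(-5) = -103 + (-5 + 3*9)*(9*(-5)*(-1 - 5)) = -103 + (-5 + 27)*(9*(-5)*(-6)) = -103 + 22*270 = -103 + 5940 = 5837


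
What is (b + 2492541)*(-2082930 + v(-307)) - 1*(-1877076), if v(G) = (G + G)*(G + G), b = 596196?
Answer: -5269179588282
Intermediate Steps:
v(G) = 4*G**2 (v(G) = (2*G)*(2*G) = 4*G**2)
(b + 2492541)*(-2082930 + v(-307)) - 1*(-1877076) = (596196 + 2492541)*(-2082930 + 4*(-307)**2) - 1*(-1877076) = 3088737*(-2082930 + 4*94249) + 1877076 = 3088737*(-2082930 + 376996) + 1877076 = 3088737*(-1705934) + 1877076 = -5269181465358 + 1877076 = -5269179588282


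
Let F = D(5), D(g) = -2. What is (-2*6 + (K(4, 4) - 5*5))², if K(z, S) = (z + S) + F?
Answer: 961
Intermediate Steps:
F = -2
K(z, S) = -2 + S + z (K(z, S) = (z + S) - 2 = (S + z) - 2 = -2 + S + z)
(-2*6 + (K(4, 4) - 5*5))² = (-2*6 + ((-2 + 4 + 4) - 5*5))² = (-12 + (6 - 25))² = (-12 - 19)² = (-31)² = 961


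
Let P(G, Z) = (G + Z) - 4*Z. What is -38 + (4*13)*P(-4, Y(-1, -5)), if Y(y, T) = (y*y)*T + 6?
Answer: -402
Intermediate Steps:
Y(y, T) = 6 + T*y**2 (Y(y, T) = y**2*T + 6 = T*y**2 + 6 = 6 + T*y**2)
P(G, Z) = G - 3*Z
-38 + (4*13)*P(-4, Y(-1, -5)) = -38 + (4*13)*(-4 - 3*(6 - 5*(-1)**2)) = -38 + 52*(-4 - 3*(6 - 5*1)) = -38 + 52*(-4 - 3*(6 - 5)) = -38 + 52*(-4 - 3*1) = -38 + 52*(-4 - 3) = -38 + 52*(-7) = -38 - 364 = -402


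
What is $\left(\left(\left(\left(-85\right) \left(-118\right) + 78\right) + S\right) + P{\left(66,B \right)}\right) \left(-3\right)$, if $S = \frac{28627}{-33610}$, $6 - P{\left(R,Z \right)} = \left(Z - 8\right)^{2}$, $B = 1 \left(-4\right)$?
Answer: $- \frac{1005189219}{33610} \approx -29907.0$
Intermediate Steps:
$B = -4$
$P{\left(R,Z \right)} = 6 - \left(-8 + Z\right)^{2}$ ($P{\left(R,Z \right)} = 6 - \left(Z - 8\right)^{2} = 6 - \left(-8 + Z\right)^{2}$)
$S = - \frac{28627}{33610}$ ($S = 28627 \left(- \frac{1}{33610}\right) = - \frac{28627}{33610} \approx -0.85174$)
$\left(\left(\left(\left(-85\right) \left(-118\right) + 78\right) + S\right) + P{\left(66,B \right)}\right) \left(-3\right) = \left(\left(\left(\left(-85\right) \left(-118\right) + 78\right) - \frac{28627}{33610}\right) + \left(6 - \left(-8 - 4\right)^{2}\right)\right) \left(-3\right) = \left(\left(\left(10030 + 78\right) - \frac{28627}{33610}\right) + \left(6 - \left(-12\right)^{2}\right)\right) \left(-3\right) = \left(\left(10108 - \frac{28627}{33610}\right) + \left(6 - 144\right)\right) \left(-3\right) = \left(\frac{339701253}{33610} + \left(6 - 144\right)\right) \left(-3\right) = \left(\frac{339701253}{33610} - 138\right) \left(-3\right) = \frac{335063073}{33610} \left(-3\right) = - \frac{1005189219}{33610}$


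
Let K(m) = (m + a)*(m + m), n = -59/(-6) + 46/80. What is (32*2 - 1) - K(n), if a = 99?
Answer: -15944521/7200 ≈ -2214.5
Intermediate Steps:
n = 1249/120 (n = -59*(-⅙) + 46*(1/80) = 59/6 + 23/40 = 1249/120 ≈ 10.408)
K(m) = 2*m*(99 + m) (K(m) = (m + 99)*(m + m) = (99 + m)*(2*m) = 2*m*(99 + m))
(32*2 - 1) - K(n) = (32*2 - 1) - 2*1249*(99 + 1249/120)/120 = (64 - 1) - 2*1249*13129/(120*120) = 63 - 1*16398121/7200 = 63 - 16398121/7200 = -15944521/7200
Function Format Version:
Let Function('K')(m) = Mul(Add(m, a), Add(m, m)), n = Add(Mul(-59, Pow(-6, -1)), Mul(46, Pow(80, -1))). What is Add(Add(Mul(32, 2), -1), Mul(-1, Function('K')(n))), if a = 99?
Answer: Rational(-15944521, 7200) ≈ -2214.5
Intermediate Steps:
n = Rational(1249, 120) (n = Add(Mul(-59, Rational(-1, 6)), Mul(46, Rational(1, 80))) = Add(Rational(59, 6), Rational(23, 40)) = Rational(1249, 120) ≈ 10.408)
Function('K')(m) = Mul(2, m, Add(99, m)) (Function('K')(m) = Mul(Add(m, 99), Add(m, m)) = Mul(Add(99, m), Mul(2, m)) = Mul(2, m, Add(99, m)))
Add(Add(Mul(32, 2), -1), Mul(-1, Function('K')(n))) = Add(Add(Mul(32, 2), -1), Mul(-1, Mul(2, Rational(1249, 120), Add(99, Rational(1249, 120))))) = Add(Add(64, -1), Mul(-1, Mul(2, Rational(1249, 120), Rational(13129, 120)))) = Add(63, Mul(-1, Rational(16398121, 7200))) = Add(63, Rational(-16398121, 7200)) = Rational(-15944521, 7200)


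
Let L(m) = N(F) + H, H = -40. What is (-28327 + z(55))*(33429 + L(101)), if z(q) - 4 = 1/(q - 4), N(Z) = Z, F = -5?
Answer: -16074084416/17 ≈ -9.4553e+8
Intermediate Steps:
z(q) = 4 + 1/(-4 + q) (z(q) = 4 + 1/(q - 4) = 4 + 1/(-4 + q))
L(m) = -45 (L(m) = -5 - 40 = -45)
(-28327 + z(55))*(33429 + L(101)) = (-28327 + (-15 + 4*55)/(-4 + 55))*(33429 - 45) = (-28327 + (-15 + 220)/51)*33384 = (-28327 + (1/51)*205)*33384 = (-28327 + 205/51)*33384 = -1444472/51*33384 = -16074084416/17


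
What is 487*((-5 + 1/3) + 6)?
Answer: 1948/3 ≈ 649.33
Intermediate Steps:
487*((-5 + 1/3) + 6) = 487*((-5 + ⅓) + 6) = 487*(-14/3 + 6) = 487*(4/3) = 1948/3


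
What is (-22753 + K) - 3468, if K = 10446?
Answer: -15775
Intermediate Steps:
(-22753 + K) - 3468 = (-22753 + 10446) - 3468 = -12307 - 3468 = -15775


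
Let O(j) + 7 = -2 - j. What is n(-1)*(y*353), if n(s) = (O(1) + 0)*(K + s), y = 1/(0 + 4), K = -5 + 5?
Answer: 1765/2 ≈ 882.50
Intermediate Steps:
O(j) = -9 - j (O(j) = -7 + (-2 - j) = -9 - j)
K = 0
y = ¼ (y = 1/4 = ¼ ≈ 0.25000)
n(s) = -10*s (n(s) = ((-9 - 1*1) + 0)*(0 + s) = ((-9 - 1) + 0)*s = (-10 + 0)*s = -10*s)
n(-1)*(y*353) = (-10*(-1))*((¼)*353) = 10*(353/4) = 1765/2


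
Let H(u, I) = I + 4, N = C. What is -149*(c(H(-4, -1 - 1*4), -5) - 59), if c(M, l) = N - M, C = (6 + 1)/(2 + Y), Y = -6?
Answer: 35611/4 ≈ 8902.8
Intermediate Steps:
C = -7/4 (C = (6 + 1)/(2 - 6) = 7/(-4) = 7*(-1/4) = -7/4 ≈ -1.7500)
N = -7/4 ≈ -1.7500
H(u, I) = 4 + I
c(M, l) = -7/4 - M
-149*(c(H(-4, -1 - 1*4), -5) - 59) = -149*((-7/4 - (4 + (-1 - 1*4))) - 59) = -149*((-7/4 - (4 + (-1 - 4))) - 59) = -149*((-7/4 - (4 - 5)) - 59) = -149*((-7/4 - 1*(-1)) - 59) = -149*((-7/4 + 1) - 59) = -149*(-3/4 - 59) = -149*(-239/4) = 35611/4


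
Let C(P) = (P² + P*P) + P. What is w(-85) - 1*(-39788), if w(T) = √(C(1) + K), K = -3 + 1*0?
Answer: 39788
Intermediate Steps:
C(P) = P + 2*P² (C(P) = (P² + P²) + P = 2*P² + P = P + 2*P²)
K = -3 (K = -3 + 0 = -3)
w(T) = 0 (w(T) = √(1*(1 + 2*1) - 3) = √(1*(1 + 2) - 3) = √(1*3 - 3) = √(3 - 3) = √0 = 0)
w(-85) - 1*(-39788) = 0 - 1*(-39788) = 0 + 39788 = 39788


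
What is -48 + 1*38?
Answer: -10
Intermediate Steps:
-48 + 1*38 = -48 + 38 = -10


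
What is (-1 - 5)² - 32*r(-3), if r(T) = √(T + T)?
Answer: 36 - 32*I*√6 ≈ 36.0 - 78.384*I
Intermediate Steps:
r(T) = √2*√T (r(T) = √(2*T) = √2*√T)
(-1 - 5)² - 32*r(-3) = (-1 - 5)² - 32*√2*√(-3) = (-6)² - 32*√2*I*√3 = 36 - 32*I*√6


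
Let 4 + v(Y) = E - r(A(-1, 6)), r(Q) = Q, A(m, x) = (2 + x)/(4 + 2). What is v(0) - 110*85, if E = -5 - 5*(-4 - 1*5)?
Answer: -27946/3 ≈ -9315.3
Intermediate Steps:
A(m, x) = ⅓ + x/6 (A(m, x) = (2 + x)/6 = (2 + x)*(⅙) = ⅓ + x/6)
E = 40 (E = -5 - 5*(-4 - 5) = -5 - 5*(-9) = -5 + 45 = 40)
v(Y) = 104/3 (v(Y) = -4 + (40 - (⅓ + (⅙)*6)) = -4 + (40 - (⅓ + 1)) = -4 + (40 - 1*4/3) = -4 + (40 - 4/3) = -4 + 116/3 = 104/3)
v(0) - 110*85 = 104/3 - 110*85 = 104/3 - 9350 = -27946/3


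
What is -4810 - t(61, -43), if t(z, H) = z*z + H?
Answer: -8488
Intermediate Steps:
t(z, H) = H + z**2 (t(z, H) = z**2 + H = H + z**2)
-4810 - t(61, -43) = -4810 - (-43 + 61**2) = -4810 - (-43 + 3721) = -4810 - 1*3678 = -4810 - 3678 = -8488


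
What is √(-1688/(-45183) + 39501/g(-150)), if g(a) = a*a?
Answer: √9150831073221/2259150 ≈ 1.3390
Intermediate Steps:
g(a) = a²
√(-1688/(-45183) + 39501/g(-150)) = √(-1688/(-45183) + 39501/((-150)²)) = √(-1688*(-1/45183) + 39501/22500) = √(1688/45183 + 39501*(1/22500)) = √(1688/45183 + 4389/2500) = √(202528187/112957500) = √9150831073221/2259150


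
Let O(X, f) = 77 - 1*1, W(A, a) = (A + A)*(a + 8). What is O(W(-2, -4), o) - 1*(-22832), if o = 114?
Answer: 22908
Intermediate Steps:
W(A, a) = 2*A*(8 + a) (W(A, a) = (2*A)*(8 + a) = 2*A*(8 + a))
O(X, f) = 76 (O(X, f) = 77 - 1 = 76)
O(W(-2, -4), o) - 1*(-22832) = 76 - 1*(-22832) = 76 + 22832 = 22908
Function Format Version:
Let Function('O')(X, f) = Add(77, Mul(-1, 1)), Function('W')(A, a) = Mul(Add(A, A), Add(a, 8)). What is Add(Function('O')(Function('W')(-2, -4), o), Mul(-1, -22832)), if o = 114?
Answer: 22908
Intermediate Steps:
Function('W')(A, a) = Mul(2, A, Add(8, a)) (Function('W')(A, a) = Mul(Mul(2, A), Add(8, a)) = Mul(2, A, Add(8, a)))
Function('O')(X, f) = 76 (Function('O')(X, f) = Add(77, -1) = 76)
Add(Function('O')(Function('W')(-2, -4), o), Mul(-1, -22832)) = Add(76, Mul(-1, -22832)) = Add(76, 22832) = 22908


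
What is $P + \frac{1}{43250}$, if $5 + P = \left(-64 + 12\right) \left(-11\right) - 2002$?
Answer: $- \frac{62063749}{43250} \approx -1435.0$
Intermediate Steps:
$P = -1435$ ($P = -5 - \left(2002 - \left(-64 + 12\right) \left(-11\right)\right) = -5 - 1430 = -1435$)
$P + \frac{1}{43250} = -1435 + \frac{1}{43250} = - \frac{62063749}{43250}$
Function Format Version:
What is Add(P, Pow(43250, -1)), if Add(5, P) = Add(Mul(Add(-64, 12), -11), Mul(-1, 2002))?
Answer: Rational(-62063749, 43250) ≈ -1435.0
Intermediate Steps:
P = -1435 (P = Add(-5, Add(Mul(Add(-64, 12), -11), Mul(-1, 2002))) = Add(-5, Add(Mul(-52, -11), -2002)) = Add(-5, Add(572, -2002)) = Add(-5, -1430) = -1435)
Add(P, Pow(43250, -1)) = Add(-1435, Pow(43250, -1)) = Add(-1435, Rational(1, 43250)) = Rational(-62063749, 43250)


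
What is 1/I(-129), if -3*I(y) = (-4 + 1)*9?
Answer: ⅑ ≈ 0.11111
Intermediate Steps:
I(y) = 9 (I(y) = -(-4 + 1)*9/3 = -(-1)*9 = -⅓*(-27) = 9)
1/I(-129) = 1/9 = ⅑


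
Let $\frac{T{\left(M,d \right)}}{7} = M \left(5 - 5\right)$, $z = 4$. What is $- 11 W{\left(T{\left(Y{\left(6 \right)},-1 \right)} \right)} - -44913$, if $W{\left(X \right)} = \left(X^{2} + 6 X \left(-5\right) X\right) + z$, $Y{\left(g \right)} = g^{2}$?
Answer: $44869$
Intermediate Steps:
$T{\left(M,d \right)} = 0$ ($T{\left(M,d \right)} = 7 M \left(5 - 5\right) = 7 M 0 = 7 \cdot 0 = 0$)
$W{\left(X \right)} = 4 - 29 X^{2}$ ($W{\left(X \right)} = \left(X^{2} + 6 X \left(-5\right) X\right) + 4 = \left(X^{2} + - 30 X X\right) + 4 = \left(X^{2} - 30 X^{2}\right) + 4 = - 29 X^{2} + 4 = 4 - 29 X^{2}$)
$- 11 W{\left(T{\left(Y{\left(6 \right)},-1 \right)} \right)} - -44913 = - 11 \left(4 - 29 \cdot 0^{2}\right) - -44913 = - 11 \left(4 - 0\right) + 44913 = - 11 \left(4 + 0\right) + 44913 = \left(-11\right) 4 + 44913 = -44 + 44913 = 44869$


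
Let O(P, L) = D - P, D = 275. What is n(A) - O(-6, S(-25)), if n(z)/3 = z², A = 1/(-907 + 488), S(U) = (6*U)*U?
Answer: -49332638/175561 ≈ -281.00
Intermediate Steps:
S(U) = 6*U²
A = -1/419 (A = 1/(-419) = -1/419 ≈ -0.0023866)
n(z) = 3*z²
O(P, L) = 275 - P
n(A) - O(-6, S(-25)) = 3*(-1/419)² - (275 - 1*(-6)) = 3*(1/175561) - (275 + 6) = 3/175561 - 1*281 = 3/175561 - 281 = -49332638/175561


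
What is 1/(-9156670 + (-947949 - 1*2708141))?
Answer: -1/12812760 ≈ -7.8047e-8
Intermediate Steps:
1/(-9156670 + (-947949 - 1*2708141)) = 1/(-9156670 + (-947949 - 2708141)) = 1/(-9156670 - 3656090) = 1/(-12812760) = -1/12812760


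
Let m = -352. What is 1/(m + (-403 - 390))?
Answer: -1/1145 ≈ -0.00087336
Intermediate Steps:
1/(m + (-403 - 390)) = 1/(-352 + (-403 - 390)) = 1/(-352 - 793) = 1/(-1145) = -1/1145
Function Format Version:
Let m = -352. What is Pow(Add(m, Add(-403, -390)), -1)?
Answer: Rational(-1, 1145) ≈ -0.00087336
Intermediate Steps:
Pow(Add(m, Add(-403, -390)), -1) = Pow(Add(-352, Add(-403, -390)), -1) = Pow(Add(-352, -793), -1) = Pow(-1145, -1) = Rational(-1, 1145)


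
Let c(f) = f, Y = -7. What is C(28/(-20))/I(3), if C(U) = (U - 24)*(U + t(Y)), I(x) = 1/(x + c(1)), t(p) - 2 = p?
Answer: 16256/25 ≈ 650.24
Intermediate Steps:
t(p) = 2 + p
I(x) = 1/(1 + x) (I(x) = 1/(x + 1) = 1/(1 + x))
C(U) = (-24 + U)*(-5 + U) (C(U) = (U - 24)*(U + (2 - 7)) = (-24 + U)*(U - 5) = (-24 + U)*(-5 + U))
C(28/(-20))/I(3) = (120 + (28/(-20))² - 812/(-20))/(1/(1 + 3)) = (120 + (28*(-1/20))² - 812*(-1)/20)/(1/4) = (120 + (-7/5)² - 29*(-7/5))/(¼) = (120 + 49/25 + 203/5)*4 = (4064/25)*4 = 16256/25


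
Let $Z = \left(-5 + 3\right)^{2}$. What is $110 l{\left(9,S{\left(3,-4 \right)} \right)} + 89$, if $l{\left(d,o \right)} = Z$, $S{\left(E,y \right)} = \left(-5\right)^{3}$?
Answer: $529$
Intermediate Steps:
$Z = 4$ ($Z = \left(-2\right)^{2} = 4$)
$S{\left(E,y \right)} = -125$
$l{\left(d,o \right)} = 4$
$110 l{\left(9,S{\left(3,-4 \right)} \right)} + 89 = 110 \cdot 4 + 89 = 440 + 89 = 529$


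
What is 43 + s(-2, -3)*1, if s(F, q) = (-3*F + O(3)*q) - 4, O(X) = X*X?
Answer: 18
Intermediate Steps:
O(X) = X²
s(F, q) = -4 - 3*F + 9*q (s(F, q) = (-3*F + 3²*q) - 4 = (-3*F + 9*q) - 4 = -4 - 3*F + 9*q)
43 + s(-2, -3)*1 = 43 + (-4 - 3*(-2) + 9*(-3))*1 = 43 + (-4 + 6 - 27)*1 = 43 - 25*1 = 43 - 25 = 18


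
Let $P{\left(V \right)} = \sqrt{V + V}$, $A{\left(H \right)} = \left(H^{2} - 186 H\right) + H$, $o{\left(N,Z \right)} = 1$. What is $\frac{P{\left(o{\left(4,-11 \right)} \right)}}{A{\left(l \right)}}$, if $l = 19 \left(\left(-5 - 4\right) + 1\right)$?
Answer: $\frac{\sqrt{2}}{51224} \approx 2.7608 \cdot 10^{-5}$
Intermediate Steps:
$l = -152$ ($l = 19 \left(-9 + 1\right) = 19 \left(-8\right) = -152$)
$A{\left(H \right)} = H^{2} - 185 H$
$P{\left(V \right)} = \sqrt{2} \sqrt{V}$ ($P{\left(V \right)} = \sqrt{2 V} = \sqrt{2} \sqrt{V}$)
$\frac{P{\left(o{\left(4,-11 \right)} \right)}}{A{\left(l \right)}} = \frac{\sqrt{2} \sqrt{1}}{\left(-152\right) \left(-185 - 152\right)} = \frac{\sqrt{2} \cdot 1}{\left(-152\right) \left(-337\right)} = \frac{\sqrt{2}}{51224}$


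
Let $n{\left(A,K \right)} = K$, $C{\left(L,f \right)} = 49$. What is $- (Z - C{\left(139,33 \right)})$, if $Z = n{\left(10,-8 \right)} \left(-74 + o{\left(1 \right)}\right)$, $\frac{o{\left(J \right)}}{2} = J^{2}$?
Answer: $-527$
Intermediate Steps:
$o{\left(J \right)} = 2 J^{2}$
$Z = 576$ ($Z = - 8 \left(-74 + 2 \cdot 1^{2}\right) = - 8 \left(-74 + 2 \cdot 1\right) = - 8 \left(-74 + 2\right) = \left(-8\right) \left(-72\right) = 576$)
$- (Z - C{\left(139,33 \right)}) = - (576 - 49) = \left(-1\right) 527 = -527$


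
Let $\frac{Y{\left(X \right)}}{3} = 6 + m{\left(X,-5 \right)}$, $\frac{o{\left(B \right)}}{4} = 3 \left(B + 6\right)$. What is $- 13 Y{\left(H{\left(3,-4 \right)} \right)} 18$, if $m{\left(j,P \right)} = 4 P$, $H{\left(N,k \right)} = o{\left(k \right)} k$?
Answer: $9828$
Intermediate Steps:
$o{\left(B \right)} = 72 + 12 B$ ($o{\left(B \right)} = 4 \cdot 3 \left(B + 6\right) = 4 \cdot 3 \left(6 + B\right) = 4 \left(18 + 3 B\right) = 72 + 12 B$)
$H{\left(N,k \right)} = k \left(72 + 12 k\right)$ ($H{\left(N,k \right)} = \left(72 + 12 k\right) k = k \left(72 + 12 k\right)$)
$Y{\left(X \right)} = -42$ ($Y{\left(X \right)} = 3 \left(6 + 4 \left(-5\right)\right) = 3 \left(6 - 20\right) = 3 \left(-14\right) = -42$)
$- 13 Y{\left(H{\left(3,-4 \right)} \right)} 18 = \left(-13\right) \left(-42\right) 18 = 546 \cdot 18 = 9828$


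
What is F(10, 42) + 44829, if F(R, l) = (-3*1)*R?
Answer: 44799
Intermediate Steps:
F(R, l) = -3*R
F(10, 42) + 44829 = -3*10 + 44829 = -30 + 44829 = 44799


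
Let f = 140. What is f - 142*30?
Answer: -4120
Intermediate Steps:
f - 142*30 = 140 - 142*30 = 140 - 4260 = -4120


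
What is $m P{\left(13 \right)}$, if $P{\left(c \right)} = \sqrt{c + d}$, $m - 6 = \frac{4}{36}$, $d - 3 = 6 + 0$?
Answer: $\frac{55 \sqrt{22}}{9} \approx 28.664$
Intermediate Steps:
$d = 9$ ($d = 3 + \left(6 + 0\right) = 3 + 6 = 9$)
$m = \frac{55}{9}$ ($m = 6 + \frac{4}{36} = 6 + 4 \cdot \frac{1}{36} = 6 + \frac{1}{9} = \frac{55}{9} \approx 6.1111$)
$P{\left(c \right)} = \sqrt{9 + c}$ ($P{\left(c \right)} = \sqrt{c + 9} = \sqrt{9 + c}$)
$m P{\left(13 \right)} = \frac{55 \sqrt{9 + 13}}{9} = \frac{55 \sqrt{22}}{9}$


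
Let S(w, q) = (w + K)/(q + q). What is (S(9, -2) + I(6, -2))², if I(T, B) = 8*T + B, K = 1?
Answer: 7569/4 ≈ 1892.3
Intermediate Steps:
S(w, q) = (1 + w)/(2*q) (S(w, q) = (w + 1)/(q + q) = (1 + w)/((2*q)) = (1 + w)*(1/(2*q)) = (1 + w)/(2*q))
I(T, B) = B + 8*T
(S(9, -2) + I(6, -2))² = ((½)*(1 + 9)/(-2) + (-2 + 8*6))² = ((½)*(-½)*10 + (-2 + 48))² = (-5/2 + 46)² = (87/2)² = 7569/4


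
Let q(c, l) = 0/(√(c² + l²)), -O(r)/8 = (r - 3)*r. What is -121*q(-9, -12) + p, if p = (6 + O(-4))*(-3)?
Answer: 654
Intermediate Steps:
O(r) = -8*r*(-3 + r) (O(r) = -8*(r - 3)*r = -8*(-3 + r)*r = -8*r*(-3 + r))
q(c, l) = 0 (q(c, l) = 0/√(c² + l²) = 0)
p = 654 (p = (6 + 8*(-4)*(3 - 1*(-4)))*(-3) = (6 + 8*(-4)*(3 + 4))*(-3) = (6 + 8*(-4)*7)*(-3) = (6 - 224)*(-3) = -218*(-3) = 654)
-121*q(-9, -12) + p = -121*0 + 654 = 0 + 654 = 654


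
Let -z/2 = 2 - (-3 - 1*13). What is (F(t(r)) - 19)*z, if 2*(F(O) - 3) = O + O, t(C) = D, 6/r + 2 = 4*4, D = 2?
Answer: 504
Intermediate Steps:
r = 3/7 (r = 6/(-2 + 4*4) = 6/(-2 + 16) = 6/14 = 6*(1/14) = 3/7 ≈ 0.42857)
t(C) = 2
F(O) = 3 + O (F(O) = 3 + (O + O)/2 = 3 + (2*O)/2 = 3 + O)
z = -36 (z = -2*(2 - (-3 - 1*13)) = -2*(2 - (-3 - 13)) = -2*(2 - 1*(-16)) = -2*(2 + 16) = -2*18 = -36)
(F(t(r)) - 19)*z = ((3 + 2) - 19)*(-36) = (5 - 19)*(-36) = -14*(-36) = 504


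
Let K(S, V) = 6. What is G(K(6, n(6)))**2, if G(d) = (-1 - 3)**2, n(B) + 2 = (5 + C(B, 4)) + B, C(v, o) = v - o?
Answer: 256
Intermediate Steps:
n(B) = -1 + 2*B (n(B) = -2 + ((5 + (B - 1*4)) + B) = -2 + ((5 + (B - 4)) + B) = -2 + ((5 + (-4 + B)) + B) = -2 + ((1 + B) + B) = -2 + (1 + 2*B) = -1 + 2*B)
G(d) = 16 (G(d) = (-4)**2 = 16)
G(K(6, n(6)))**2 = 16**2 = 256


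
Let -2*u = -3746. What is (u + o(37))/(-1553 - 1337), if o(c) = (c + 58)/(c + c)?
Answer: -138697/213860 ≈ -0.64854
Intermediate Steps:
u = 1873 (u = -½*(-3746) = 1873)
o(c) = (58 + c)/(2*c) (o(c) = (58 + c)/((2*c)) = (58 + c)*(1/(2*c)) = (58 + c)/(2*c))
(u + o(37))/(-1553 - 1337) = (1873 + (½)*(58 + 37)/37)/(-1553 - 1337) = (1873 + (½)*(1/37)*95)/(-2890) = (1873 + 95/74)*(-1/2890) = (138697/74)*(-1/2890) = -138697/213860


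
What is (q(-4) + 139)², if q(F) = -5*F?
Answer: 25281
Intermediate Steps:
(q(-4) + 139)² = (-5*(-4) + 139)² = (20 + 139)² = 159² = 25281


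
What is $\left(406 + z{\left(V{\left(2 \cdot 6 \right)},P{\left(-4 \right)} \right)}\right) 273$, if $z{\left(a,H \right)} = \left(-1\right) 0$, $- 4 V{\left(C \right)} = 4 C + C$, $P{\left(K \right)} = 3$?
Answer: $110838$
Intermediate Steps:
$V{\left(C \right)} = - \frac{5 C}{4}$ ($V{\left(C \right)} = - \frac{4 C + C}{4} = - \frac{5 C}{4}$)
$z{\left(a,H \right)} = 0$
$\left(406 + z{\left(V{\left(2 \cdot 6 \right)},P{\left(-4 \right)} \right)}\right) 273 = \left(406 + 0\right) 273 = 406 \cdot 273 = 110838$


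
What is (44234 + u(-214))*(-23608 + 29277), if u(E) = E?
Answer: 249549380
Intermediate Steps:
(44234 + u(-214))*(-23608 + 29277) = (44234 - 214)*(-23608 + 29277) = 44020*5669 = 249549380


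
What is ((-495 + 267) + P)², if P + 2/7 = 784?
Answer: 15132100/49 ≈ 3.0882e+5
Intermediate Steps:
P = 5486/7 (P = -2/7 + 784 = 5486/7 ≈ 783.71)
((-495 + 267) + P)² = ((-495 + 267) + 5486/7)² = (-228 + 5486/7)² = (3890/7)² = 15132100/49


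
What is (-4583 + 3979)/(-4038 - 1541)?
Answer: 604/5579 ≈ 0.10826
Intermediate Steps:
(-4583 + 3979)/(-4038 - 1541) = -604/(-5579) = -604*(-1/5579) = 604/5579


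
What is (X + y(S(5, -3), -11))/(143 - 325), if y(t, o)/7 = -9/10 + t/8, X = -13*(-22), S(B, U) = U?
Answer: -11083/7280 ≈ -1.5224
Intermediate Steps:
X = 286
y(t, o) = -63/10 + 7*t/8 (y(t, o) = 7*(-9/10 + t/8) = -63/10 + 7*t/8)
(X + y(S(5, -3), -11))/(143 - 325) = (286 + (-63/10 + (7/8)*(-3)))/(143 - 325) = (286 + (-63/10 - 21/8))/(-182) = (286 - 357/40)*(-1/182) = (11083/40)*(-1/182) = -11083/7280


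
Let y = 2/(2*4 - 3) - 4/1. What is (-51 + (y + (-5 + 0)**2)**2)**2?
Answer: 103510276/625 ≈ 1.6562e+5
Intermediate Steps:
y = -18/5 (y = 2/(8 - 3) - 4*1 = 2/5 - 4 = -18/5 ≈ -3.6000)
(-51 + (y + (-5 + 0)**2)**2)**2 = (-51 + (-18/5 + (-5 + 0)**2)**2)**2 = (-51 + (-18/5 + (-5)**2)**2)**2 = (-51 + (-18/5 + 25)**2)**2 = (-51 + (107/5)**2)**2 = (-51 + 11449/25)**2 = (10174/25)**2 = 103510276/625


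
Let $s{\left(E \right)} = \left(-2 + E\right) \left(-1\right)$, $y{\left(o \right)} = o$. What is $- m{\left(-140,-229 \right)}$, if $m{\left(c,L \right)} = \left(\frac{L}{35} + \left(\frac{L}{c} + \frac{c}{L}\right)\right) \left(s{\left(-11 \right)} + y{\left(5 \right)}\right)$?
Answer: $\frac{1239507}{16030} \approx 77.324$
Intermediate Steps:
$s{\left(E \right)} = 2 - E$
$m{\left(c,L \right)} = \frac{18 L}{35} + \frac{18 L}{c} + \frac{18 c}{L}$ ($m{\left(c,L \right)} = \left(\frac{L}{35} + \left(\frac{L}{c} + \frac{c}{L}\right)\right) \left(\left(2 - -11\right) + 5\right) = \left(L \frac{1}{35} + \left(\frac{L}{c} + \frac{c}{L}\right)\right) \left(\left(2 + 11\right) + 5\right) = \left(\frac{L}{35} + \left(\frac{L}{c} + \frac{c}{L}\right)\right) \left(13 + 5\right) = \left(\frac{L}{35} + \frac{L}{c} + \frac{c}{L}\right) 18 = \frac{18 L}{35} + \frac{18 L}{c} + \frac{18 c}{L}$)
$- m{\left(-140,-229 \right)} = - (\frac{18}{35} \left(-229\right) + 18 \left(-229\right) \frac{1}{-140} + 18 \left(-140\right) \frac{1}{-229}) = - (- \frac{4122}{35} + 18 \left(-229\right) \left(- \frac{1}{140}\right) + 18 \left(-140\right) \left(- \frac{1}{229}\right)) = - (- \frac{4122}{35} + \frac{2061}{70} + \frac{2520}{229}) = \left(-1\right) \left(- \frac{1239507}{16030}\right) = \frac{1239507}{16030}$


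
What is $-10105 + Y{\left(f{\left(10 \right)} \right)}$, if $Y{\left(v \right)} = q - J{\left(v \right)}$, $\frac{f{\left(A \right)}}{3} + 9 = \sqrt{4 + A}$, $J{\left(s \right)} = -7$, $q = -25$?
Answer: $-10123$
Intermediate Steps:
$f{\left(A \right)} = -27 + 3 \sqrt{4 + A}$
$Y{\left(v \right)} = -18$ ($Y{\left(v \right)} = -25 - -7 = -25 + 7 = -18$)
$-10105 + Y{\left(f{\left(10 \right)} \right)} = -10105 - 18 = -10123$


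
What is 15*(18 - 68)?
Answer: -750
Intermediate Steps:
15*(18 - 68) = 15*(-50) = -750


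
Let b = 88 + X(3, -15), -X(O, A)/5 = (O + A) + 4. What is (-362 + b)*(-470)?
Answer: 109980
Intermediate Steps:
X(O, A) = -20 - 5*A - 5*O (X(O, A) = -5*((O + A) + 4) = -5*((A + O) + 4) = -5*(4 + A + O) = -20 - 5*A - 5*O)
b = 128 (b = 88 + (-20 - 5*(-15) - 5*3) = 88 + (-20 + 75 - 15) = 88 + 40 = 128)
(-362 + b)*(-470) = (-362 + 128)*(-470) = -234*(-470) = 109980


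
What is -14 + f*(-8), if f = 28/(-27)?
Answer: -154/27 ≈ -5.7037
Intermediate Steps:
f = -28/27 (f = 28*(-1/27) = -28/27 ≈ -1.0370)
-14 + f*(-8) = -14 - 28/27*(-8) = -14 + 224/27 = -154/27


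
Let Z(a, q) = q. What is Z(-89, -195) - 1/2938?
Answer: -572911/2938 ≈ -195.00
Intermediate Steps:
Z(-89, -195) - 1/2938 = -195 - 1/2938 = -572911/2938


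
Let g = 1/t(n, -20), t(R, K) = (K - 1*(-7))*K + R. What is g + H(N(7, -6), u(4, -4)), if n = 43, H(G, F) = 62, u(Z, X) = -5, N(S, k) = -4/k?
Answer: 18787/303 ≈ 62.003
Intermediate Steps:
t(R, K) = R + K*(7 + K) (t(R, K) = (K + 7)*K + R = (7 + K)*K + R = K*(7 + K) + R = R + K*(7 + K))
g = 1/303 (g = 1/(43 + (-20)**2 + 7*(-20)) = 1/(43 + 400 - 140) = 1/303 ≈ 0.0033003)
g + H(N(7, -6), u(4, -4)) = 1/303 + 62 = 18787/303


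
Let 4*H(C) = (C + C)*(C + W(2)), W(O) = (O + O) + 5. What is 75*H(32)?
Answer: 49200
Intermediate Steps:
W(O) = 5 + 2*O (W(O) = 2*O + 5 = 5 + 2*O)
H(C) = C*(9 + C)/2 (H(C) = ((C + C)*(C + (5 + 2*2)))/4 = ((2*C)*(C + (5 + 4)))/4 = ((2*C)*(C + 9))/4 = ((2*C)*(9 + C))/4 = (2*C*(9 + C))/4 = C*(9 + C)/2)
75*H(32) = 75*((1/2)*32*(9 + 32)) = 75*((1/2)*32*41) = 75*656 = 49200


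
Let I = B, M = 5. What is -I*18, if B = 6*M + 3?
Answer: -594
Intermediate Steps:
B = 33 (B = 6*5 + 3 = 30 + 3 = 33)
I = 33
-I*18 = -1*33*18 = -33*18 = -594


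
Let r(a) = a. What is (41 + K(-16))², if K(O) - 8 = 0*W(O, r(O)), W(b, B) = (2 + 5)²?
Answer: 2401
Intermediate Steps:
W(b, B) = 49 (W(b, B) = 7² = 49)
K(O) = 8 (K(O) = 8 + 0*49 = 8 + 0 = 8)
(41 + K(-16))² = (41 + 8)² = 49² = 2401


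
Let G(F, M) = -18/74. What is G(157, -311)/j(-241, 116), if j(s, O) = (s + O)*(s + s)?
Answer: -9/2229250 ≈ -4.0372e-6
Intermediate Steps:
G(F, M) = -9/37 (G(F, M) = -18*1/74 = -9/37)
j(s, O) = 2*s*(O + s) (j(s, O) = (O + s)*(2*s) = 2*s*(O + s))
G(157, -311)/j(-241, 116) = -9*(-1/(482*(116 - 241)))/37 = -9/(37*(2*(-241)*(-125))) = -9/37/60250 = -9/37*1/60250 = -9/2229250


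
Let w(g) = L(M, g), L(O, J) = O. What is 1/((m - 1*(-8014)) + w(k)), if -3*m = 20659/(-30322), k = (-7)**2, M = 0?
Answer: 90966/729022183 ≈ 0.00012478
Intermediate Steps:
k = 49
m = 20659/90966 (m = -20659/(3*(-30322)) = -20659*(-1)/(3*30322) = -1/3*(-20659/30322) = 20659/90966 ≈ 0.22711)
w(g) = 0
1/((m - 1*(-8014)) + w(k)) = 1/((20659/90966 - 1*(-8014)) + 0) = 1/((20659/90966 + 8014) + 0) = 1/(729022183/90966 + 0) = 1/(729022183/90966) = 90966/729022183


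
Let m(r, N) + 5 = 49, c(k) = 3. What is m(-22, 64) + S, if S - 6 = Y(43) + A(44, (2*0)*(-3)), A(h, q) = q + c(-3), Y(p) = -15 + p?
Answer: 81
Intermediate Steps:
m(r, N) = 44 (m(r, N) = -5 + 49 = 44)
A(h, q) = 3 + q (A(h, q) = q + 3 = 3 + q)
S = 37 (S = 6 + ((-15 + 43) + (3 + (2*0)*(-3))) = 6 + (28 + (3 + 0*(-3))) = 6 + (28 + (3 + 0)) = 6 + (28 + 3) = 6 + 31 = 37)
m(-22, 64) + S = 44 + 37 = 81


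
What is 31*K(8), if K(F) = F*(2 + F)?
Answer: 2480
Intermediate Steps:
31*K(8) = 31*(8*(2 + 8)) = 31*(8*10) = 31*80 = 2480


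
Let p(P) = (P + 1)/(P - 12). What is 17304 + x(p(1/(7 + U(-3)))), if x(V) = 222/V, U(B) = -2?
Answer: 15121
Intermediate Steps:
p(P) = (1 + P)/(-12 + P)
17304 + x(p(1/(7 + U(-3)))) = 17304 + 222/(((1 + 1/(7 - 2))/(-12 + 1/(7 - 2)))) = 17304 + 222/(((1 + 1/5)/(-12 + 1/5))) = 17304 + 222/(((6/5)/(-59/5))) = 17304 + 222/((-5/59*6/5)) = 17304 + 222/(-6/59) = 17304 + 222*(-59/6) = 17304 - 2183 = 15121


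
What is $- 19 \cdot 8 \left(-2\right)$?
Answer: $304$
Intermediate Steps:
$- 19 \cdot 8 \left(-2\right) = \left(-19\right) \left(-16\right) = 304$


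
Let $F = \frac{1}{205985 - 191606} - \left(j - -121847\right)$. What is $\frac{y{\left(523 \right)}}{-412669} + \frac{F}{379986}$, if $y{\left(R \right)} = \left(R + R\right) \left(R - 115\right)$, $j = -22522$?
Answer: $- \frac{1460577218995699}{1127374298317143} \approx -1.2956$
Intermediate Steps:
$F = - \frac{1428194174}{14379}$ ($F = \frac{1}{205985 - 191606} - \left(-22522 - -121847\right) = \frac{1}{14379} - \left(-22522 + 121847\right) = \frac{1}{14379} - 99325 = - \frac{1428194174}{14379} \approx -99325.0$)
$y{\left(R \right)} = 2 R \left(-115 + R\right)$
$\frac{y{\left(523 \right)}}{-412669} + \frac{F}{379986} = \frac{2 \cdot 523 \left(-115 + 523\right)}{-412669} - \frac{1428194174}{14379 \cdot 379986} = 2 \cdot 523 \cdot 408 \left(- \frac{1}{412669}\right) - \frac{714097087}{2731909347} = 426768 \left(- \frac{1}{412669}\right) - \frac{714097087}{2731909347} = - \frac{426768}{412669} - \frac{714097087}{2731909347} = - \frac{1460577218995699}{1127374298317143}$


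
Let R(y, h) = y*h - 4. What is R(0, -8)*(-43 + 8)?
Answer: 140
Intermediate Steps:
R(y, h) = -4 + h*y (R(y, h) = h*y - 4 = -4 + h*y)
R(0, -8)*(-43 + 8) = (-4 - 8*0)*(-43 + 8) = (-4 + 0)*(-35) = -4*(-35) = 140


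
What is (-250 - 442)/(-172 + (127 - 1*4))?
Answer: 692/49 ≈ 14.122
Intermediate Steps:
(-250 - 442)/(-172 + (127 - 1*4)) = -692/(-172 + (127 - 4)) = -692/(-172 + 123) = -692/(-49) = -692*(-1/49) = 692/49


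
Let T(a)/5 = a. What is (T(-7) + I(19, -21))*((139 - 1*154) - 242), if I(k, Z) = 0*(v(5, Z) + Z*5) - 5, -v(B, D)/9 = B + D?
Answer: 10280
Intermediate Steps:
v(B, D) = -9*B - 9*D (v(B, D) = -9*(B + D) = -9*B - 9*D)
T(a) = 5*a
I(k, Z) = -5 (I(k, Z) = 0*((-9*5 - 9*Z) + Z*5) - 5 = 0*((-45 - 9*Z) + 5*Z) - 5 = 0*(-45 - 4*Z) - 5 = 0 - 5 = -5)
(T(-7) + I(19, -21))*((139 - 1*154) - 242) = (5*(-7) - 5)*((139 - 1*154) - 242) = (-35 - 5)*((139 - 154) - 242) = -40*(-15 - 242) = -40*(-257) = 10280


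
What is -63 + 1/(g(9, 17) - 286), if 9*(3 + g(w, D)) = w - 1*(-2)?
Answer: -163179/2590 ≈ -63.003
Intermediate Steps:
g(w, D) = -25/9 + w/9 (g(w, D) = -3 + (w - 1*(-2))/9 = -3 + (w + 2)/9 = -3 + (2 + w)/9 = -3 + (2/9 + w/9) = -25/9 + w/9)
-63 + 1/(g(9, 17) - 286) = -63 + 1/((-25/9 + (⅑)*9) - 286) = -63 + 1/((-25/9 + 1) - 286) = -63 + 1/(-16/9 - 286) = -63 + 1/(-2590/9) = -63 - 9/2590 = -163179/2590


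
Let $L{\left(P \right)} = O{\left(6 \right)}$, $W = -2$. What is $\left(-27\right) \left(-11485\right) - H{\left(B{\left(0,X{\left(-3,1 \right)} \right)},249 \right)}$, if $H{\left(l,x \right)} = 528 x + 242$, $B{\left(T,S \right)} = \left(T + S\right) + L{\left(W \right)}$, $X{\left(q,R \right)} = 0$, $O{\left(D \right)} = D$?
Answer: $178381$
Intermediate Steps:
$L{\left(P \right)} = 6$
$B{\left(T,S \right)} = 6 + S + T$ ($B{\left(T,S \right)} = \left(T + S\right) + 6 = \left(S + T\right) + 6 = 6 + S + T$)
$H{\left(l,x \right)} = 242 + 528 x$
$\left(-27\right) \left(-11485\right) - H{\left(B{\left(0,X{\left(-3,1 \right)} \right)},249 \right)} = \left(-27\right) \left(-11485\right) - \left(242 + 528 \cdot 249\right) = 310095 - \left(242 + 131472\right) = 310095 - 131714 = 178381$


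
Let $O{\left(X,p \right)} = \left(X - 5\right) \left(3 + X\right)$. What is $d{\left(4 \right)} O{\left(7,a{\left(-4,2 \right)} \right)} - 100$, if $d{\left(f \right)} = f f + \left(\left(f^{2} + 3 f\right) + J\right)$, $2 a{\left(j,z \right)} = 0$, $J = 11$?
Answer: $1000$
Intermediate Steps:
$a{\left(j,z \right)} = 0$ ($a{\left(j,z \right)} = \frac{1}{2} \cdot 0 = 0$)
$O{\left(X,p \right)} = \left(-5 + X\right) \left(3 + X\right)$
$d{\left(f \right)} = 11 + 2 f^{2} + 3 f$ ($d{\left(f \right)} = f f + \left(\left(f^{2} + 3 f\right) + 11\right) = f^{2} + \left(11 + f^{2} + 3 f\right) = 11 + 2 f^{2} + 3 f$)
$d{\left(4 \right)} O{\left(7,a{\left(-4,2 \right)} \right)} - 100 = \left(11 + 2 \cdot 4^{2} + 3 \cdot 4\right) \left(-15 + 7^{2} - 14\right) - 100 = \left(11 + 2 \cdot 16 + 12\right) \left(-15 + 49 - 14\right) - 100 = \left(11 + 32 + 12\right) 20 - 100 = 55 \cdot 20 - 100 = 1100 - 100 = 1000$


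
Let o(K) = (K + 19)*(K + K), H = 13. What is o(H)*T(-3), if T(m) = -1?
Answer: -832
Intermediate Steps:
o(K) = 2*K*(19 + K) (o(K) = (19 + K)*(2*K) = 2*K*(19 + K))
o(H)*T(-3) = (2*13*(19 + 13))*(-1) = (2*13*32)*(-1) = 832*(-1) = -832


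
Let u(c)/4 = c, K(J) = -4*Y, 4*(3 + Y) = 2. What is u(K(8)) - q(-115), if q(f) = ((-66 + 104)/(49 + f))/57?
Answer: 3961/99 ≈ 40.010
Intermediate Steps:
Y = -5/2 (Y = -3 + (¼)*2 = -3 + ½ = -5/2 ≈ -2.5000)
K(J) = 10 (K(J) = -4*(-5/2) = 10)
u(c) = 4*c
q(f) = 2/(3*(49 + f)) (q(f) = (38/(49 + f))*(1/57) = 2/(3*(49 + f)))
u(K(8)) - q(-115) = 4*10 - 2/(3*(49 - 115)) = 40 - 2/(3*(-66)) = 40 - 2*(-1)/(3*66) = 40 - 1*(-1/99) = 40 + 1/99 = 3961/99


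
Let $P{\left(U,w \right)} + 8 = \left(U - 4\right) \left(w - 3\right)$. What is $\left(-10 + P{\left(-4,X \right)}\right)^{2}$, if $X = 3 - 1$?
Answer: $100$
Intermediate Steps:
$X = 2$
$P{\left(U,w \right)} = -8 + \left(-4 + U\right) \left(-3 + w\right)$ ($P{\left(U,w \right)} = -8 + \left(U - 4\right) \left(w - 3\right) = -8 + \left(-4 + U\right) \left(-3 + w\right)$)
$\left(-10 + P{\left(-4,X \right)}\right)^{2} = \left(-10 - 0\right)^{2} = \left(-10 + \left(4 - 8 + 12 - 8\right)\right)^{2} = \left(-10 + 0\right)^{2} = \left(-10\right)^{2} = 100$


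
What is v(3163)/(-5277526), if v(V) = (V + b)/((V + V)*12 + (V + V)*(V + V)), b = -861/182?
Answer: -82115/5501551110091088 ≈ -1.4926e-11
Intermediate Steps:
b = -123/26 (b = -861*1/182 = -123/26 ≈ -4.7308)
v(V) = (-123/26 + V)/(4*V² + 24*V) (v(V) = (V - 123/26)/((V + V)*12 + (V + V)*(V + V)) = (-123/26 + V)/((2*V)*12 + (2*V)*(2*V)) = (-123/26 + V)/(24*V + 4*V²) = (-123/26 + V)/(4*V² + 24*V))
v(3163)/(-5277526) = ((1/104)*(-123 + 26*3163)/(3163*(6 + 3163)))/(-5277526) = ((1/104)*(1/3163)*(-123 + 82238)/3169)*(-1/5277526) = ((1/104)*(1/3163)*(1/3169)*82115)*(-1/5277526) = (82115/1042448888)*(-1/5277526) = -82115/5501551110091088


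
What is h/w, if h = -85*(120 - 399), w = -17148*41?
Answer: -7905/234356 ≈ -0.033731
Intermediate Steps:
w = -703068
h = 23715 (h = -85*(-279) = 23715)
h/w = 23715/(-703068) = 23715*(-1/703068) = -7905/234356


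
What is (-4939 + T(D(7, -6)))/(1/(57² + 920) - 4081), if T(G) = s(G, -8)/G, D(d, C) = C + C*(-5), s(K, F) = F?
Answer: 30888121/25520532 ≈ 1.2103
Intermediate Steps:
D(d, C) = -4*C (D(d, C) = C - 5*C = -4*C)
T(G) = -8/G
(-4939 + T(D(7, -6)))/(1/(57² + 920) - 4081) = (-4939 - 8/((-4*(-6))))/(1/(57² + 920) - 4081) = (-4939 - 8/24)/(1/(3249 + 920) - 4081) = (-4939 - 8*1/24)/(1/4169 - 4081) = (-4939 - ⅓)/(1/4169 - 4081) = -14818/(3*(-17013688/4169)) = -14818/3*(-4169/17013688) = 30888121/25520532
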